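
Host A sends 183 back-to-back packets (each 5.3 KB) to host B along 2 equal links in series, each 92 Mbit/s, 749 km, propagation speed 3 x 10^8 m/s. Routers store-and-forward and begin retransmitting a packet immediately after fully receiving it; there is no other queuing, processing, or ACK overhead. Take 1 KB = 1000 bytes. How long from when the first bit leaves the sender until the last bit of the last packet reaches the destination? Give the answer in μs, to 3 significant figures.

Per-hop transmission t_tx = L/R = 42400/92000000 = 460.87 μs.
Per-hop propagation t_prop = 749000/300000000 = 2496.67 μs.
Pipeline fill: first packet needs 2·t_tx to clear all hops; remaining 182 packets each add one t_tx.
Total = (2+183-1)·t_tx + 2·t_prop = 184·460.87 + 2·2496.67 = 89800 μs.

89800 μs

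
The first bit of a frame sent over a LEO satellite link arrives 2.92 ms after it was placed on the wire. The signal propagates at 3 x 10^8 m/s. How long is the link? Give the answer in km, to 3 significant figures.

d = s × t_prop = 300000000 × 0.00292 = 876 km.

876 km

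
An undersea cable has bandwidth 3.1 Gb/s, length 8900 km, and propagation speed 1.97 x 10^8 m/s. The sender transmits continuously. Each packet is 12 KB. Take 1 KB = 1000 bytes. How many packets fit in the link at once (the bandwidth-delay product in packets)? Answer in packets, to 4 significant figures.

1459 packets

Propagation delay = 8900000 / 197000000 = 0.0451777 s.
BDP = R × t_prop = 3100000000 × 0.0451777 = 140051000 bits.
In packets of 96000 bits: 1459 packets.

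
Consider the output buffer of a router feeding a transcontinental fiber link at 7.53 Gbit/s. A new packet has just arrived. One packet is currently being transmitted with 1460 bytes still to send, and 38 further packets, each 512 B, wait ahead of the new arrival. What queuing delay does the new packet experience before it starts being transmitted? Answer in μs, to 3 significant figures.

22.2 μs

Each queued packet: L/R = 4096/7530000000 = 0.543958 μs.
38 queued → 20.6704 μs.
Plus remaining 11680 bits of current packet: 1.55113 μs.
Queuing delay = 22.2 μs.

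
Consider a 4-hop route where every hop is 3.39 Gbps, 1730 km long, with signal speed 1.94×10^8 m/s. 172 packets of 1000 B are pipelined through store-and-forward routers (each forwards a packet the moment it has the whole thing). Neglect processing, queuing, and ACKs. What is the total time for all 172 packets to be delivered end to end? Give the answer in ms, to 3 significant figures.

Per-hop transmission t_tx = L/R = 8000/3390000000 = 0.00235988 ms.
Per-hop propagation t_prop = 1730000/194000000 = 8.91753 ms.
Pipeline fill: first packet needs 4·t_tx to clear all hops; remaining 171 packets each add one t_tx.
Total = (4+172-1)·t_tx + 4·t_prop = 175·0.00235988 + 4·8.91753 = 36.1 ms.

36.1 ms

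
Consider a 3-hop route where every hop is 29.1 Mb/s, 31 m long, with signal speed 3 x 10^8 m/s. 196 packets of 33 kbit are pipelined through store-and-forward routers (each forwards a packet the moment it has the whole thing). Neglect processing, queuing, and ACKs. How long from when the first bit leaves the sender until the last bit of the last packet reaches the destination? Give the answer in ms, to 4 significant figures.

224.5 ms

Per-hop transmission t_tx = L/R = 33000/29100000 = 1.13402 ms.
Per-hop propagation t_prop = 31/300000000 = 0.000103333 ms.
Pipeline fill: first packet needs 3·t_tx to clear all hops; remaining 195 packets each add one t_tx.
Total = (3+196-1)·t_tx + 3·t_prop = 198·1.13402 + 3·0.000103333 = 224.5 ms.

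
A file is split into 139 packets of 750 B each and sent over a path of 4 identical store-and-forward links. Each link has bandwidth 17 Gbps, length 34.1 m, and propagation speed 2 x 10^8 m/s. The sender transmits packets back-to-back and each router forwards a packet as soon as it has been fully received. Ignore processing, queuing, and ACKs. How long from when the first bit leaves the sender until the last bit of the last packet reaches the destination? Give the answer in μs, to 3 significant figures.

50.8 μs

Per-hop transmission t_tx = L/R = 6000/17000000000 = 0.352941 μs.
Per-hop propagation t_prop = 34.1/200000000 = 0.1705 μs.
Pipeline fill: first packet needs 4·t_tx to clear all hops; remaining 138 packets each add one t_tx.
Total = (4+139-1)·t_tx + 4·t_prop = 142·0.352941 + 4·0.1705 = 50.8 μs.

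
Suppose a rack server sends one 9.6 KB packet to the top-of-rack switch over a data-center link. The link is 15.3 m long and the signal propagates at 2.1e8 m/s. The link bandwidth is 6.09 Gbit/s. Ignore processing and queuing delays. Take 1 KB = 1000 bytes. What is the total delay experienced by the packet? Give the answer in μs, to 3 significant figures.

12.7 μs

L = 76800 bits.
Transmission delay = L/R = 76800 / 6090000000 = 12.6108 μs.
Propagation delay = d/s = 15.3 m / 210000000 m/s = 0.0728571 μs.
Total = 12.7 μs.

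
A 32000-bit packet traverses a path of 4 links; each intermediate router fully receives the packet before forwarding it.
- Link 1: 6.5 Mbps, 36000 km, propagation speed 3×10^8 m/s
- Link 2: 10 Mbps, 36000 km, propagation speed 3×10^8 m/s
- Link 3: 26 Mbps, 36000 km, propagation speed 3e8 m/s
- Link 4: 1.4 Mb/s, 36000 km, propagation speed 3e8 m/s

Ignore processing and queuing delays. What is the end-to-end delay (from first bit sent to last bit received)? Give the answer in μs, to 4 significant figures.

512200 μs

Transmission delays (L/R per hop): 4923.08, 3200, 1230.77, 22857.1 μs; sum = 32211 μs.
Propagation delays (d/s per hop): 120000, 120000, 120000, 120000 μs; sum = 480000 μs.
End-to-end = 512200 μs.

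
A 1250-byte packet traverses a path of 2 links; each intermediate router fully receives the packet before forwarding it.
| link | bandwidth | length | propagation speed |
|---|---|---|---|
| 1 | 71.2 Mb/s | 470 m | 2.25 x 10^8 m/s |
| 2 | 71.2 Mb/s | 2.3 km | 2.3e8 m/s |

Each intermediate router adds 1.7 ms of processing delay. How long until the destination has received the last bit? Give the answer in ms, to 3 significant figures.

1.99 ms

L = 1250 × 8 = 10000 bits.
Transmission delay per hop = L/R = 10000/71200000 = 0.140449 ms; 2 hops → 0.280899 ms.
Propagation delays (d/s per hop): 0.00208889, 0.01 ms; sum = 0.0120889 ms.
Processing at 1 router(s): 1 × 1.7 ms = 1.7 ms.
End-to-end = 1.99 ms.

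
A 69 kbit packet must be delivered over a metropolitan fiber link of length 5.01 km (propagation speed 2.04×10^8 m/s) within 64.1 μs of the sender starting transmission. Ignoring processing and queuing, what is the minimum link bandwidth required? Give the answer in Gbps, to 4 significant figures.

1.745 Gbps

Propagation delay = 5010 / 204000000 = 24.5588 μs.
Transmission budget = 64.1 − 24.5588 = 39.5412 μs.
R ≥ L / t_tx = 69000 bits / 3.95412e-05 s = 1.745 Gbps.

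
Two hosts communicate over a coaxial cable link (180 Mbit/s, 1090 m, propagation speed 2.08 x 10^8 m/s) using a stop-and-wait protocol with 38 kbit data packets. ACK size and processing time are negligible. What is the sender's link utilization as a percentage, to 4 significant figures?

95.27 %

t_tx = L/R = 38000/180000000 = 0.000211111 s.
t_prop = 1090/208000000 = 5.24038e-06 s; RTT = 1.04808e-05 s.
Cycle = t_tx + RTT = 0.000221592 s.
Utilization = t_tx / cycle = 0.000211111/0.000221592 = 95.27 %.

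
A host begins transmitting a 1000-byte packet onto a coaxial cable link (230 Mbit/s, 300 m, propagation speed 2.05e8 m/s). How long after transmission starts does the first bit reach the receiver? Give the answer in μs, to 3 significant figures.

1.46 μs

First bit experiences only propagation delay: d/s = 300/2.05e+08 = 1.46 μs.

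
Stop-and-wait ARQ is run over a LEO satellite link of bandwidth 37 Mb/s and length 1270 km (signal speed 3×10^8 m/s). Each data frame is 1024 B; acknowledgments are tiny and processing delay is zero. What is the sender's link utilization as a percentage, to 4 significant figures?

2.548 %

t_tx = L/R = 8192/37000000 = 0.000221405 s.
t_prop = 1270000/300000000 = 0.00423333 s; RTT = 0.00846667 s.
Cycle = t_tx + RTT = 0.00868807 s.
Utilization = t_tx / cycle = 0.000221405/0.00868807 = 2.548 %.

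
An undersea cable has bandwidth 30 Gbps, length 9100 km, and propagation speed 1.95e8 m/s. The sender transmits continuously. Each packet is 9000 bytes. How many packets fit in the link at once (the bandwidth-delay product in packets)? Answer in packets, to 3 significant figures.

19400 packets

Propagation delay = 9100000 / 195000000 = 0.0466667 s.
BDP = R × t_prop = 30000000000 × 0.0466667 = 1400000000 bits.
In packets of 72000 bits: 19400 packets.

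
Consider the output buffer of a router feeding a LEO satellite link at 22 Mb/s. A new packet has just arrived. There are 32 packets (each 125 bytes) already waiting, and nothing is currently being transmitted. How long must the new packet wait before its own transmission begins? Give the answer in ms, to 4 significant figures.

Each queued packet: L/R = 1000/22000000 = 0.0454545 ms.
32 queued → 1.45455 ms.
Queuing delay = 1.455 ms.

1.455 ms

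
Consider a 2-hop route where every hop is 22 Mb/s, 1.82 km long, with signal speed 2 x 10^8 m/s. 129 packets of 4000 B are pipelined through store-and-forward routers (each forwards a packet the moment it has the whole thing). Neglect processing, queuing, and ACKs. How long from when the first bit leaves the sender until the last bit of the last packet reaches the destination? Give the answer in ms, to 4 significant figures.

Per-hop transmission t_tx = L/R = 32000/22000000 = 1.45455 ms.
Per-hop propagation t_prop = 1820/200000000 = 0.0091 ms.
Pipeline fill: first packet needs 2·t_tx to clear all hops; remaining 128 packets each add one t_tx.
Total = (2+129-1)·t_tx + 2·t_prop = 130·1.45455 + 2·0.0091 = 189.1 ms.

189.1 ms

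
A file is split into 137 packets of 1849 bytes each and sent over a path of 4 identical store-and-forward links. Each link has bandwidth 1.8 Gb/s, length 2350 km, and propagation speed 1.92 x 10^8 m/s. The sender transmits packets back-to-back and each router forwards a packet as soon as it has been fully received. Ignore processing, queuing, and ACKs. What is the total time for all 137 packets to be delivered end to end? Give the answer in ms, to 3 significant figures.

50.1 ms

Per-hop transmission t_tx = L/R = 14792/1800000000 = 0.00821778 ms.
Per-hop propagation t_prop = 2350000/192000000 = 12.2396 ms.
Pipeline fill: first packet needs 4·t_tx to clear all hops; remaining 136 packets each add one t_tx.
Total = (4+137-1)·t_tx + 4·t_prop = 140·0.00821778 + 4·12.2396 = 50.1 ms.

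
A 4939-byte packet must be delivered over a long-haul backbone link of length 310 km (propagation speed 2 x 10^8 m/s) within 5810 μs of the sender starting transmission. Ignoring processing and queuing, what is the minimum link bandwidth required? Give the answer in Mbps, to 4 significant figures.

L = 39512 bits.
Propagation delay = 310000 / 200000000 = 1550 μs.
Transmission budget = 5810 − 1550 = 4260 μs.
R ≥ L / t_tx = 39512 bits / 0.00426 s = 9.275 Mbps.

9.275 Mbps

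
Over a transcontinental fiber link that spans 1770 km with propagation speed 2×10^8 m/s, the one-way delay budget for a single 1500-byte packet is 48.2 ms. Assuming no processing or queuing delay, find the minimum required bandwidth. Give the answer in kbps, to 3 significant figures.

305 kbps

L = 12000 bits.
Propagation delay = 1770000 / 200000000 = 8.85 ms.
Transmission budget = 48.2 − 8.85 = 39.35 ms.
R ≥ L / t_tx = 12000 bits / 0.03935 s = 305 kbps.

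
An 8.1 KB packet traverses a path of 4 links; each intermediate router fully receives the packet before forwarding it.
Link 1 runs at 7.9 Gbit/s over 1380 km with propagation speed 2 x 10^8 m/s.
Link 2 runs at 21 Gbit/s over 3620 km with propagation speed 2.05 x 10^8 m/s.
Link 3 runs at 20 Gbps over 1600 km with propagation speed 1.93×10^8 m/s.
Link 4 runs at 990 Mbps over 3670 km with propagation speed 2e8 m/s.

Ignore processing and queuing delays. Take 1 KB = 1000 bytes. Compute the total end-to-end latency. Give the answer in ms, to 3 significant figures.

L = 64800 bits.
Transmission delays (L/R per hop): 0.00820253, 0.00308571, 0.00324, 0.0654545 ms; sum = 0.0799828 ms.
Propagation delays (d/s per hop): 6.9, 17.6585, 8.29016, 18.35 ms; sum = 51.1987 ms.
End-to-end = 51.3 ms.

51.3 ms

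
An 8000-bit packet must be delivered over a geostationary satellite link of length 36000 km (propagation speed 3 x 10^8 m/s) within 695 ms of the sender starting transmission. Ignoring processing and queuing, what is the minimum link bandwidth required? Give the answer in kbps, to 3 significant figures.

Propagation delay = 36000000 / 300000000 = 120 ms.
Transmission budget = 695 − 120 = 575 ms.
R ≥ L / t_tx = 8000 bits / 0.575 s = 13.9 kbps.

13.9 kbps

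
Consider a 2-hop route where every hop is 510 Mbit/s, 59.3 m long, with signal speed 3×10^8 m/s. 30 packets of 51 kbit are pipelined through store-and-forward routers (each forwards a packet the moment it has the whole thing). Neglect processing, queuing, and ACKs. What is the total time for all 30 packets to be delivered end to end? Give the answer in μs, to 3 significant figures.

Per-hop transmission t_tx = L/R = 51000/510000000 = 100 μs.
Per-hop propagation t_prop = 59.3/300000000 = 0.197667 μs.
Pipeline fill: first packet needs 2·t_tx to clear all hops; remaining 29 packets each add one t_tx.
Total = (2+30-1)·t_tx + 2·t_prop = 31·100 + 2·0.197667 = 3100 μs.

3100 μs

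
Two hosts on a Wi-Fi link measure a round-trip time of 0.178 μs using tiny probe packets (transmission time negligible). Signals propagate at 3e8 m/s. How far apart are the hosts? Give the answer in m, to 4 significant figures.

One-way propagation = RTT/2 = 0.089 μs.
d = s × t = 300000000 × 8.9e-08 = 26.70 m.

26.70 m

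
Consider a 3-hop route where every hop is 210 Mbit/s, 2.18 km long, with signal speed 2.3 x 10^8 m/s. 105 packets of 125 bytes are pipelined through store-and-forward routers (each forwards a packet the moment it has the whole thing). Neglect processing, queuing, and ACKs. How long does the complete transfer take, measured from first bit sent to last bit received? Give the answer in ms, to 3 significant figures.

Per-hop transmission t_tx = L/R = 1000/210000000 = 0.0047619 ms.
Per-hop propagation t_prop = 2180/2.3e+08 = 0.00947826 ms.
Pipeline fill: first packet needs 3·t_tx to clear all hops; remaining 104 packets each add one t_tx.
Total = (3+105-1)·t_tx + 3·t_prop = 107·0.0047619 + 3·0.00947826 = 0.538 ms.

0.538 ms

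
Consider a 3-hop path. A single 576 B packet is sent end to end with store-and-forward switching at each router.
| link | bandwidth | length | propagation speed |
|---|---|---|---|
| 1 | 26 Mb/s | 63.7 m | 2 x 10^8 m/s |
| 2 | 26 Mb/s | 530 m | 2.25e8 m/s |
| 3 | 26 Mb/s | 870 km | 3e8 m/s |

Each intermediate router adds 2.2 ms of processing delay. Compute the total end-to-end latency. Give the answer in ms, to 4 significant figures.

L = 576 × 8 = 4608 bits.
Transmission delay per hop = L/R = 4608/26000000 = 0.177231 ms; 3 hops → 0.531692 ms.
Propagation delays (d/s per hop): 0.0003185, 0.00235556, 2.9 ms; sum = 2.90267 ms.
Processing at 2 router(s): 2 × 2.2 ms = 4.4 ms.
End-to-end = 7.834 ms.

7.834 ms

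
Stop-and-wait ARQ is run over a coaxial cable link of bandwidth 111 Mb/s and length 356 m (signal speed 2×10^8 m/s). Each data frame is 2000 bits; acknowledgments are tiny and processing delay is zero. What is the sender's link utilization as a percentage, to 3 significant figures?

t_tx = L/R = 2000/111000000 = 1.8018e-05 s.
t_prop = 356/200000000 = 1.78e-06 s; RTT = 3.56e-06 s.
Cycle = t_tx + RTT = 2.1578e-05 s.
Utilization = t_tx / cycle = 1.8018e-05/2.1578e-05 = 83.5 %.

83.5 %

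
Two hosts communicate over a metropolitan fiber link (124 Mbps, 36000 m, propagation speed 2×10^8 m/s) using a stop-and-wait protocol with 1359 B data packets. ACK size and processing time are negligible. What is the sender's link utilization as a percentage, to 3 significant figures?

19.6 %

t_tx = L/R = 10872/124000000 = 8.76774e-05 s.
t_prop = 36000/200000000 = 0.00018 s; RTT = 0.00036 s.
Cycle = t_tx + RTT = 0.000447677 s.
Utilization = t_tx / cycle = 8.76774e-05/0.000447677 = 19.6 %.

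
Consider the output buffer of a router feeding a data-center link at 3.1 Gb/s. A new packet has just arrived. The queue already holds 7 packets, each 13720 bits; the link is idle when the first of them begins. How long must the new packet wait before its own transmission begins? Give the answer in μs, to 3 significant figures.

Each queued packet: L/R = 13720/3100000000 = 4.42581 μs.
7 queued → 30.9806 μs.
Queuing delay = 31.0 μs.

31.0 μs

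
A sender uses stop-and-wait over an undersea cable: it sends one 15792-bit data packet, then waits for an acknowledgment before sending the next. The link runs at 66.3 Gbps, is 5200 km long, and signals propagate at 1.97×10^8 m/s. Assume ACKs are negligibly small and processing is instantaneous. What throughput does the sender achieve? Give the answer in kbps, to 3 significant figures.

299 kbps

t_tx = L/R = 15792/66300000000 = 2.3819e-07 s.
t_prop = 5200000/197000000 = 0.0263959 s; RTT = 0.0527919 s.
Cycle = t_tx + RTT = 0.0527921 s.
Throughput = L / cycle = 15792 / 0.0527921 = 299 kbps.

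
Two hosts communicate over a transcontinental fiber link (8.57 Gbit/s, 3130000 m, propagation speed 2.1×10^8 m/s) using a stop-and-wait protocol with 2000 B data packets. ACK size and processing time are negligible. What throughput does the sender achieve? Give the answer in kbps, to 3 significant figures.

537 kbps

t_tx = L/R = 16000/8570000000 = 1.86698e-06 s.
t_prop = 3130000/210000000 = 0.0149048 s; RTT = 0.0298095 s.
Cycle = t_tx + RTT = 0.0298114 s.
Throughput = L / cycle = 16000 / 0.0298114 = 537 kbps.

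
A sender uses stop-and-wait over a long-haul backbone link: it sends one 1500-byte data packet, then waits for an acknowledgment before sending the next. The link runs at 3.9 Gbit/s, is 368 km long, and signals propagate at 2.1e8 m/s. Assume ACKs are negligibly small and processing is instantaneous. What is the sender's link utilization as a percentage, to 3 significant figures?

t_tx = L/R = 12000/3900000000 = 3.07692e-06 s.
t_prop = 368000/210000000 = 0.00175238 s; RTT = 0.00350476 s.
Cycle = t_tx + RTT = 0.00350784 s.
Utilization = t_tx / cycle = 3.07692e-06/0.00350784 = 0.0877 %.

0.0877 %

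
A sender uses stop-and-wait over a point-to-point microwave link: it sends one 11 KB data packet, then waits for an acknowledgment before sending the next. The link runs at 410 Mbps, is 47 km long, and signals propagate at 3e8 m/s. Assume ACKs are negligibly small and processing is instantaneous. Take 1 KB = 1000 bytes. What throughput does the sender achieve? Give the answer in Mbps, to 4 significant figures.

t_tx = L/R = 88000/410000000 = 0.000214634 s.
t_prop = 47000/300000000 = 0.000156667 s; RTT = 0.000313333 s.
Cycle = t_tx + RTT = 0.000527967 s.
Throughput = L / cycle = 88000 / 0.000527967 = 166.7 Mbps.

166.7 Mbps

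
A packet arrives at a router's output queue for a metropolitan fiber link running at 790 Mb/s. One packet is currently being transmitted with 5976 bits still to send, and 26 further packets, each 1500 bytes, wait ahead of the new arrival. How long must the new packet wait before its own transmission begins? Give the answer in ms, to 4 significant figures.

0.4025 ms

Each queued packet: L/R = 12000/790000000 = 0.0151899 ms.
26 queued → 0.394937 ms.
Plus remaining 5976 bits of current packet: 0.00756456 ms.
Queuing delay = 0.4025 ms.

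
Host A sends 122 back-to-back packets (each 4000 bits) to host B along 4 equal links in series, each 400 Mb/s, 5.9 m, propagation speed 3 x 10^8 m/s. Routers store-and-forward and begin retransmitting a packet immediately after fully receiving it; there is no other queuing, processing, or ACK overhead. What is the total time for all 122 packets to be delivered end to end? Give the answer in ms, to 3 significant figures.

1.25 ms

Per-hop transmission t_tx = L/R = 4000/400000000 = 0.01 ms.
Per-hop propagation t_prop = 5.9/300000000 = 1.96667e-05 ms.
Pipeline fill: first packet needs 4·t_tx to clear all hops; remaining 121 packets each add one t_tx.
Total = (4+122-1)·t_tx + 4·t_prop = 125·0.01 + 4·1.96667e-05 = 1.25 ms.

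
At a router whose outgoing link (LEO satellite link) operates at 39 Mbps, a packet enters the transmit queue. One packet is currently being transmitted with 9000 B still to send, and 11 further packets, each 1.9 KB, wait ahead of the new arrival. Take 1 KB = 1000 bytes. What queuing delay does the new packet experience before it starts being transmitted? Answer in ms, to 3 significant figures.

6.13 ms

Each queued packet: L/R = 15200/39000000 = 0.389744 ms.
11 queued → 4.28718 ms.
Plus remaining 72000 bits of current packet: 1.84615 ms.
Queuing delay = 6.13 ms.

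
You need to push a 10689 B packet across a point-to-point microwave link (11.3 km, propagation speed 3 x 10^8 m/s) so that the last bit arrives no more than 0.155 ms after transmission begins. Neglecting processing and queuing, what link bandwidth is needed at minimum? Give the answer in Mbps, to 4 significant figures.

728.8 Mbps

L = 85512 bits.
Propagation delay = 11300 / 300000000 = 0.0376667 ms.
Transmission budget = 0.155 − 0.0376667 = 0.117333 ms.
R ≥ L / t_tx = 85512 bits / 0.000117333 s = 728.8 Mbps.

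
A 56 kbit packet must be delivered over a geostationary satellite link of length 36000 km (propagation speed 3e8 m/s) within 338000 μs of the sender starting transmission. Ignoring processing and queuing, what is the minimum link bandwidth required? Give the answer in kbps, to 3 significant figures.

257 kbps

Propagation delay = 36000000 / 300000000 = 120000 μs.
Transmission budget = 338000 − 120000 = 218000 μs.
R ≥ L / t_tx = 56000 bits / 0.218 s = 257 kbps.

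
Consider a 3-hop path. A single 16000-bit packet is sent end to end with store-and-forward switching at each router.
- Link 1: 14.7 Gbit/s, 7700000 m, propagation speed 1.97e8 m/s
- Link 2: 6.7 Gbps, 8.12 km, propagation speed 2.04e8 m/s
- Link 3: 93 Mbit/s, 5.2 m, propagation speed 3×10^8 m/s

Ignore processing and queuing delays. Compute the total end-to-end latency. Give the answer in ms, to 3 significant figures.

39.3 ms

Transmission delays (L/R per hop): 0.00108844, 0.00238806, 0.172043 ms; sum = 0.17552 ms.
Propagation delays (d/s per hop): 39.0863, 0.0398039, 1.73333e-05 ms; sum = 39.1261 ms.
End-to-end = 39.3 ms.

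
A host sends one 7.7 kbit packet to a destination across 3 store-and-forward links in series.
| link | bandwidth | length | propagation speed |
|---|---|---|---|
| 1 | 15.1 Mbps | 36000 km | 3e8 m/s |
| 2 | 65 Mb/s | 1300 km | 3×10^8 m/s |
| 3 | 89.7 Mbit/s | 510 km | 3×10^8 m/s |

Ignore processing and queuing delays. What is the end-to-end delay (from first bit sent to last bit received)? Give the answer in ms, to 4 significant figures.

L = 7700 bits.
Transmission delays (L/R per hop): 0.509934, 0.118462, 0.0858417 ms; sum = 0.714237 ms.
Propagation delays (d/s per hop): 120, 4.33333, 1.7 ms; sum = 126.033 ms.
End-to-end = 126.7 ms.

126.7 ms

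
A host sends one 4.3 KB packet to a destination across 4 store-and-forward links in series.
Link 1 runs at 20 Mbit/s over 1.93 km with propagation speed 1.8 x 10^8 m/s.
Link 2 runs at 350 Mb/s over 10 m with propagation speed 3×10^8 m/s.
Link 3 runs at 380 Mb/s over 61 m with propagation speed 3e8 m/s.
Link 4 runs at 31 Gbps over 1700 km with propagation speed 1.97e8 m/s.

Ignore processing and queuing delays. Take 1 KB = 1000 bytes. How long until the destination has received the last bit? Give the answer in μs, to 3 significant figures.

L = 34400 bits.
Transmission delays (L/R per hop): 1720, 98.2857, 90.5263, 1.10968 μs; sum = 1909.92 μs.
Propagation delays (d/s per hop): 10.7222, 0.0333333, 0.203333, 8629.44 μs; sum = 8640.4 μs.
End-to-end = 10600 μs.

10600 μs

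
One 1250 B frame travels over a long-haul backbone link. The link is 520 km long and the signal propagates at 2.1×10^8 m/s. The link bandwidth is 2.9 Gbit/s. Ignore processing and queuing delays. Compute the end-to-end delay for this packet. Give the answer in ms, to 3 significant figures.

L = 1250 × 8 = 10000 bits.
Transmission delay = L/R = 10000 / 2900000000 = 0.00344828 ms.
Propagation delay = d/s = 520000 m / 210000000 m/s = 2.47619 ms.
Total = 2.48 ms.

2.48 ms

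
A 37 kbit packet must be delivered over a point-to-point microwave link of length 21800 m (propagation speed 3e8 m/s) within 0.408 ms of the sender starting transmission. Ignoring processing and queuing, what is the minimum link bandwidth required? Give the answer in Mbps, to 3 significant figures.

Propagation delay = 21800 / 300000000 = 0.0726667 ms.
Transmission budget = 0.408 − 0.0726667 = 0.335333 ms.
R ≥ L / t_tx = 37000 bits / 0.000335333 s = 110 Mbps.

110 Mbps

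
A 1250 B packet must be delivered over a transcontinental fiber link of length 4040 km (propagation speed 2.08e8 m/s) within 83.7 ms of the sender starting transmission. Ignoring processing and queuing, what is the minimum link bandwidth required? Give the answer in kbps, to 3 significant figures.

156 kbps

L = 10000 bits.
Propagation delay = 4040000 / 208000000 = 19.4231 ms.
Transmission budget = 83.7 − 19.4231 = 64.2769 ms.
R ≥ L / t_tx = 10000 bits / 0.0642769 s = 156 kbps.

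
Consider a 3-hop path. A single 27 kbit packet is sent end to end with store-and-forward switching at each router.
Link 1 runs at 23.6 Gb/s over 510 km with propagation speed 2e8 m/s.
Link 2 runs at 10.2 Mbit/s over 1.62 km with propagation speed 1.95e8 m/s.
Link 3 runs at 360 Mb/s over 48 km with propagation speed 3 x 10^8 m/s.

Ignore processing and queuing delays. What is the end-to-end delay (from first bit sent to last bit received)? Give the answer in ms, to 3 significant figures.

5.44 ms

L = 27000 bits.
Transmission delays (L/R per hop): 0.00114407, 2.64706, 0.075 ms; sum = 2.7232 ms.
Propagation delays (d/s per hop): 2.55, 0.00830769, 0.16 ms; sum = 2.71831 ms.
End-to-end = 5.44 ms.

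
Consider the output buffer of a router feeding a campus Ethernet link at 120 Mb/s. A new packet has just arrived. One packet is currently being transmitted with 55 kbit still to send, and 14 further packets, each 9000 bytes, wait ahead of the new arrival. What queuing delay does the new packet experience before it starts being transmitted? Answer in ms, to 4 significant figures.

Each queued packet: L/R = 72000/120000000 = 0.6 ms.
14 queued → 8.4 ms.
Plus remaining 55000 bits of current packet: 0.458333 ms.
Queuing delay = 8.858 ms.

8.858 ms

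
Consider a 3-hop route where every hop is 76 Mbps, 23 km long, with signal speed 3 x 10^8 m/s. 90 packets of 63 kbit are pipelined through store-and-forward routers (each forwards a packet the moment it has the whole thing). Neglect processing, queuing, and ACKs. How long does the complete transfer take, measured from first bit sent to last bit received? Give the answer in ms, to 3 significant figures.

76.5 ms

Per-hop transmission t_tx = L/R = 63000/76000000 = 0.828947 ms.
Per-hop propagation t_prop = 23000/300000000 = 0.0766667 ms.
Pipeline fill: first packet needs 3·t_tx to clear all hops; remaining 89 packets each add one t_tx.
Total = (3+90-1)·t_tx + 3·t_prop = 92·0.828947 + 3·0.0766667 = 76.5 ms.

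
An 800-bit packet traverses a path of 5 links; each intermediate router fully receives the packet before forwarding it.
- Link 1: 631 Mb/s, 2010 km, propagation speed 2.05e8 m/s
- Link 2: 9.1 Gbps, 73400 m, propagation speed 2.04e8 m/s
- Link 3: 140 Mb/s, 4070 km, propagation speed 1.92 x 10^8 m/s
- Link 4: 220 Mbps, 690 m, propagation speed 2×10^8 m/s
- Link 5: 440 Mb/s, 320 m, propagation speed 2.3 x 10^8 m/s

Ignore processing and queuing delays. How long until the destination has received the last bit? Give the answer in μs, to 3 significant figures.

31400 μs

Transmission delays (L/R per hop): 1.26783, 0.0879121, 5.71429, 3.63636, 1.81818 μs; sum = 12.5246 μs.
Propagation delays (d/s per hop): 9804.88, 359.804, 21197.9, 3.45, 1.3913 μs; sum = 31367.4 μs.
End-to-end = 31400 μs.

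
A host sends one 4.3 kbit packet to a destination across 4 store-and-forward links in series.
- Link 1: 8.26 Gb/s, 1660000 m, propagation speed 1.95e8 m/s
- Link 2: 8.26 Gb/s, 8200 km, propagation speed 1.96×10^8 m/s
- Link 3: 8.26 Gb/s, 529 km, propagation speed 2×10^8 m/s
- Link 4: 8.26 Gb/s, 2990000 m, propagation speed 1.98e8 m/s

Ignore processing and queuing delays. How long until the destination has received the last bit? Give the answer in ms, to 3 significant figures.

68.1 ms

L = 4300 bits.
Transmission delay per hop = L/R = 4300/8260000000 = 0.000520581 ms; 4 hops → 0.00208232 ms.
Propagation delays (d/s per hop): 8.51282, 41.8367, 2.645, 15.101 ms; sum = 68.0956 ms.
End-to-end = 68.1 ms.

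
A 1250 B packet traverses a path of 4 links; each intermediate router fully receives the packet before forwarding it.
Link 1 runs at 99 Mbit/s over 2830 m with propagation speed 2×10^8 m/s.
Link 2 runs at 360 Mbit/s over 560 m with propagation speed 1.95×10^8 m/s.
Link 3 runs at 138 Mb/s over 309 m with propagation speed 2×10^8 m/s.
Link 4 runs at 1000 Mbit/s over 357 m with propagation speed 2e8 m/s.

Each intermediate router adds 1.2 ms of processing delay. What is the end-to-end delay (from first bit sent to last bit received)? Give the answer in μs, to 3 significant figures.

3830 μs

L = 1250 × 8 = 10000 bits.
Transmission delays (L/R per hop): 101.01, 27.7778, 72.4638, 10 μs; sum = 211.252 μs.
Propagation delays (d/s per hop): 14.15, 2.87179, 1.545, 1.785 μs; sum = 20.3518 μs.
Processing at 3 router(s): 3 × 1.2 ms = 3600 μs.
End-to-end = 3830 μs.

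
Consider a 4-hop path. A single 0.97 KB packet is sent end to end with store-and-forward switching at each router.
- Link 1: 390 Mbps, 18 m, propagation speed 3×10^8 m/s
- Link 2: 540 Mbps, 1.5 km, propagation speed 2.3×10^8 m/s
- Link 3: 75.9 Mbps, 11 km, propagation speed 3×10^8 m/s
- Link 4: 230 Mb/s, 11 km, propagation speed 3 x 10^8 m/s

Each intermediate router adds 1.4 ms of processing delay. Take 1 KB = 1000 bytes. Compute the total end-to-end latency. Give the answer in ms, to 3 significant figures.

4.45 ms

L = 7760 bits.
Transmission delays (L/R per hop): 0.0198974, 0.0143704, 0.10224, 0.0337391 ms; sum = 0.170247 ms.
Propagation delays (d/s per hop): 6e-05, 0.00652174, 0.0366667, 0.0366667 ms; sum = 0.0799151 ms.
Processing at 3 router(s): 3 × 1.4 ms = 4.2 ms.
End-to-end = 4.45 ms.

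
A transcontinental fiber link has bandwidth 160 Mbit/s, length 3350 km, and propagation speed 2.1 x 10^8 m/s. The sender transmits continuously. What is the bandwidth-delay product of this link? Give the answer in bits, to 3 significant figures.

Propagation delay = 3350000 / 210000000 = 0.0159524 s.
BDP = R × t_prop = 160000000 × 0.0159524 = 2552380 bits.

2550000 bits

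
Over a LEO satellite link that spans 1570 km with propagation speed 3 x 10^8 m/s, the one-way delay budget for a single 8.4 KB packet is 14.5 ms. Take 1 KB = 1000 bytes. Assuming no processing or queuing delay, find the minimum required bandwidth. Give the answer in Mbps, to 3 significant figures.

7.25 Mbps

L = 67200 bits.
Propagation delay = 1570000 / 300000000 = 5.23333 ms.
Transmission budget = 14.5 − 5.23333 = 9.26667 ms.
R ≥ L / t_tx = 67200 bits / 0.00926667 s = 7.25 Mbps.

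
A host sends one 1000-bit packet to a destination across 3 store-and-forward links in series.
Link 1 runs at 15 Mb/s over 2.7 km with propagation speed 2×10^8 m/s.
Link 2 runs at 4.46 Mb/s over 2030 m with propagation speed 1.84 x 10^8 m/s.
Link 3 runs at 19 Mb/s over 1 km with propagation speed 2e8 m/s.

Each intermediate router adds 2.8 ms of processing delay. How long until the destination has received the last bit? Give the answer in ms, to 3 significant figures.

5.97 ms

Transmission delays (L/R per hop): 0.0666667, 0.224215, 0.0526316 ms; sum = 0.343513 ms.
Propagation delays (d/s per hop): 0.0135, 0.0110326, 0.005 ms; sum = 0.0295326 ms.
Processing at 2 router(s): 2 × 2.8 ms = 5.6 ms.
End-to-end = 5.97 ms.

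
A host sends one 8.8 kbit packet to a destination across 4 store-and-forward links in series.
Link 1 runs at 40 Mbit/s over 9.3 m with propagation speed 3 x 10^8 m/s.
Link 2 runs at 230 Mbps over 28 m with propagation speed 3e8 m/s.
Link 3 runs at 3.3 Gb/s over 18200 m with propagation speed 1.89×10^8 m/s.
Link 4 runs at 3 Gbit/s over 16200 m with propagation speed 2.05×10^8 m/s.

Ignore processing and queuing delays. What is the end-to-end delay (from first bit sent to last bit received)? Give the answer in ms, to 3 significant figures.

0.439 ms

L = 8800 bits.
Transmission delays (L/R per hop): 0.22, 0.0382609, 0.00266667, 0.00293333 ms; sum = 0.263861 ms.
Propagation delays (d/s per hop): 3.1e-05, 9.33333e-05, 0.0962963, 0.0790244 ms; sum = 0.175445 ms.
End-to-end = 0.439 ms.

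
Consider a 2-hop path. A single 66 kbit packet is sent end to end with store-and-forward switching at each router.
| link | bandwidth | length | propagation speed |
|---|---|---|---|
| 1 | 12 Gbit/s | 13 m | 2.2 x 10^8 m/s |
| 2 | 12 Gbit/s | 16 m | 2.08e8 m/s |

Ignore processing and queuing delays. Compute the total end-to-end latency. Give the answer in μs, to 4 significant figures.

L = 66000 bits.
Transmission delay per hop = L/R = 66000/12000000000 = 5.5 μs; 2 hops → 11 μs.
Propagation delays (d/s per hop): 0.0590909, 0.0769231 μs; sum = 0.136014 μs.
End-to-end = 11.14 μs.

11.14 μs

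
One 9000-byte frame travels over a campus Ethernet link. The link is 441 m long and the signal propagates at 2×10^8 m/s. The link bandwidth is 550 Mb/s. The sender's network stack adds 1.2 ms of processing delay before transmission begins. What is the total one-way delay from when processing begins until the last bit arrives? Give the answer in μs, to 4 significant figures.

1333 μs

L = 9000 × 8 = 72000 bits.
Transmission delay = L/R = 72000 / 550000000 = 130.909 μs.
Propagation delay = d/s = 441 m / 200000000 m/s = 2.205 μs.
Plus processing delay 1.2 ms = 1200 μs.
Total = 1333 μs.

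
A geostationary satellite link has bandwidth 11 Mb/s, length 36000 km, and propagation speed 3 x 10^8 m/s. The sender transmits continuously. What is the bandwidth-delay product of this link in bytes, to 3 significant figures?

165000 bytes

Propagation delay = 36000000 / 300000000 = 0.12 s.
BDP = R × t_prop = 11000000 × 0.12 = 1320000 bits.
In bytes: 1320000/8 = 165000 bytes.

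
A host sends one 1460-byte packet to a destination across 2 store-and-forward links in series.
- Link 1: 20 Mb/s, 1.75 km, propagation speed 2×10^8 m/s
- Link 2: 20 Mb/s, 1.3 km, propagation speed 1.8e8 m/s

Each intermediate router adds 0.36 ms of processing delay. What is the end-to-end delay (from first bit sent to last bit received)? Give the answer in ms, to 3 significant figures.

1.54 ms

L = 1460 × 8 = 11680 bits.
Transmission delay per hop = L/R = 11680/20000000 = 0.584 ms; 2 hops → 1.168 ms.
Propagation delays (d/s per hop): 0.00875, 0.00722222 ms; sum = 0.0159722 ms.
Processing at 1 router(s): 1 × 0.36 ms = 0.36 ms.
End-to-end = 1.54 ms.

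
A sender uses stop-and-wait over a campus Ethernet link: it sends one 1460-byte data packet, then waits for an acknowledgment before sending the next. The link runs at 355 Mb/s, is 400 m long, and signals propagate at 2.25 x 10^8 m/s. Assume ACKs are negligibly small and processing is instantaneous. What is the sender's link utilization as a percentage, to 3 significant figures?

t_tx = L/R = 11680/355000000 = 3.29014e-05 s.
t_prop = 400/225000000 = 1.77778e-06 s; RTT = 3.55556e-06 s.
Cycle = t_tx + RTT = 3.6457e-05 s.
Utilization = t_tx / cycle = 3.29014e-05/3.6457e-05 = 90.2 %.

90.2 %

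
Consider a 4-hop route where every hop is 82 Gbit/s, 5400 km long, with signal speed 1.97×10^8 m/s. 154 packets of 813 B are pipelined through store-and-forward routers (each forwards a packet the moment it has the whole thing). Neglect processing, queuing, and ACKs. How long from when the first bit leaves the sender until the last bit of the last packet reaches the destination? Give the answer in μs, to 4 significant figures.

109700 μs

Per-hop transmission t_tx = L/R = 6504/82000000000 = 0.0793171 μs.
Per-hop propagation t_prop = 5400000/197000000 = 27411.2 μs.
Pipeline fill: first packet needs 4·t_tx to clear all hops; remaining 153 packets each add one t_tx.
Total = (4+154-1)·t_tx + 4·t_prop = 157·0.0793171 + 4·27411.2 = 109700 μs.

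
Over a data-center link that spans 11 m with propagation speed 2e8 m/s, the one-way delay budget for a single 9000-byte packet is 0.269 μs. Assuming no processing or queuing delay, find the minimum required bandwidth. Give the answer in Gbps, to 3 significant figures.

L = 72000 bits.
Propagation delay = 11 / 200000000 = 0.055 μs.
Transmission budget = 0.269 − 0.055 = 0.214 μs.
R ≥ L / t_tx = 72000 bits / 2.14e-07 s = 336 Gbps.

336 Gbps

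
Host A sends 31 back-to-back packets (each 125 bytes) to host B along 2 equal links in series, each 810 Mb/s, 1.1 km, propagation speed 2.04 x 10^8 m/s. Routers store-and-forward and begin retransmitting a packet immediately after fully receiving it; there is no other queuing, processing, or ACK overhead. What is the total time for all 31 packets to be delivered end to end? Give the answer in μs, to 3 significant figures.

50.3 μs

Per-hop transmission t_tx = L/R = 1000/810000000 = 1.23457 μs.
Per-hop propagation t_prop = 1100/204000000 = 5.39216 μs.
Pipeline fill: first packet needs 2·t_tx to clear all hops; remaining 30 packets each add one t_tx.
Total = (2+31-1)·t_tx + 2·t_prop = 32·1.23457 + 2·5.39216 = 50.3 μs.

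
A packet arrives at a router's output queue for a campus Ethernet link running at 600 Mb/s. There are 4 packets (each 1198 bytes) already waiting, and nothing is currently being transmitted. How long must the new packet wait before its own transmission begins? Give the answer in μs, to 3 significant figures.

Each queued packet: L/R = 9584/600000000 = 15.9733 μs.
4 queued → 63.8933 μs.
Queuing delay = 63.9 μs.

63.9 μs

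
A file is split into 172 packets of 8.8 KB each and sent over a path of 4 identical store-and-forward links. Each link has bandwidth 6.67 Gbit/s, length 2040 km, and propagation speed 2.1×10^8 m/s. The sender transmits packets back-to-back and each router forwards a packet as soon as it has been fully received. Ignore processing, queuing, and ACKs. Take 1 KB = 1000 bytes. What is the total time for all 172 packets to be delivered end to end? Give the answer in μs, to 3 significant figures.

Per-hop transmission t_tx = L/R = 70400/6670000000 = 10.5547 μs.
Per-hop propagation t_prop = 2040000/210000000 = 9714.29 μs.
Pipeline fill: first packet needs 4·t_tx to clear all hops; remaining 171 packets each add one t_tx.
Total = (4+172-1)·t_tx + 4·t_prop = 175·10.5547 + 4·9714.29 = 40700 μs.

40700 μs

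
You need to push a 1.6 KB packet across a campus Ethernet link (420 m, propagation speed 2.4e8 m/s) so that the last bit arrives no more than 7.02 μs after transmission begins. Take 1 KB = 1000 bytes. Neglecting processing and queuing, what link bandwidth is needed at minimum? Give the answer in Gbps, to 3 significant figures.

L = 12800 bits.
Propagation delay = 420 / 240000000 = 1.75 μs.
Transmission budget = 7.02 − 1.75 = 5.27 μs.
R ≥ L / t_tx = 12800 bits / 5.27e-06 s = 2.43 Gbps.

2.43 Gbps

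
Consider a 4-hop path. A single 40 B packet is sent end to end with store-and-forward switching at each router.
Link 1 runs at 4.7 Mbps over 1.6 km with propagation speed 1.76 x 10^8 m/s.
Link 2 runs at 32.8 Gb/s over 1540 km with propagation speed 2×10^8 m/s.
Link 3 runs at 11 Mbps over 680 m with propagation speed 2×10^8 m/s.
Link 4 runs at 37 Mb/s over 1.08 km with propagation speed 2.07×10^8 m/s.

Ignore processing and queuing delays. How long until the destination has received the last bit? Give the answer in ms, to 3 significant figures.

7.82 ms

L = 40 × 8 = 320 bits.
Transmission delays (L/R per hop): 0.0680851, 9.7561e-06, 0.0290909, 0.00864865 ms; sum = 0.105834 ms.
Propagation delays (d/s per hop): 0.00909091, 7.7, 0.0034, 0.00521739 ms; sum = 7.71771 ms.
End-to-end = 7.82 ms.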